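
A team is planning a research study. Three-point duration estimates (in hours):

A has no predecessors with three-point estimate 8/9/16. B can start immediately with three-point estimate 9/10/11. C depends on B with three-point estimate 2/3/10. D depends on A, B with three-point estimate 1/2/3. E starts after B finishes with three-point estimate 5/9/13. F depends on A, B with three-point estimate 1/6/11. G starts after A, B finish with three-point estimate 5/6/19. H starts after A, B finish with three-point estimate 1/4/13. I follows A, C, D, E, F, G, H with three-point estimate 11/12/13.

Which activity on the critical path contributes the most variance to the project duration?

E

te_A = (8 + 4·9 + 16)/6 = 60/6 = 10; σ²_A = ((16−8)/6)² = 1.778
te_B = (9 + 4·10 + 11)/6 = 60/6 = 10; σ²_B = ((11−9)/6)² = 0.111
te_C = (2 + 4·3 + 10)/6 = 24/6 = 4; σ²_C = ((10−2)/6)² = 1.778
te_D = (1 + 4·2 + 3)/6 = 12/6 = 2; σ²_D = ((3−1)/6)² = 0.111
te_E = (5 + 4·9 + 13)/6 = 54/6 = 9; σ²_E = ((13−5)/6)² = 1.778
te_F = (1 + 4·6 + 11)/6 = 36/6 = 6; σ²_F = ((11−1)/6)² = 2.778
te_G = (5 + 4·6 + 19)/6 = 48/6 = 8; σ²_G = ((19−5)/6)² = 5.444
te_H = (1 + 4·4 + 13)/6 = 30/6 = 5; σ²_H = ((13−1)/6)² = 4.000
te_I = (11 + 4·12 + 13)/6 = 72/6 = 12; σ²_I = ((13−11)/6)² = 0.111

Forward pass:
ES_A = 0; EF_A = 10
ES_B = 0; EF_B = 10
ES_C = 10; EF_C = 10+4 = 14
ES_D = max(EF_A=10, EF_B=10) = 10; EF_D = 10+2 = 12
ES_E = 10; EF_E = 10+9 = 19
ES_F = max(EF_A=10, EF_B=10) = 10; EF_F = 10+6 = 16
ES_G = max(EF_A=10, EF_B=10) = 10; EF_G = 10+8 = 18
ES_H = max(EF_A=10, EF_B=10) = 10; EF_H = 10+5 = 15
ES_I = max(EF_A=10, EF_C=14, EF_D=12, EF_E=19, EF_F=16, EF_G=18, EF_H=15) = 19; EF_I = 19+12 = 31
Expected project duration μ = 31 hours. Critical path: B → E → I.

Variances on critical path: σ²_B=0.111, σ²_E=1.778, σ²_I=0.111.
Largest is σ²_E = 1.778.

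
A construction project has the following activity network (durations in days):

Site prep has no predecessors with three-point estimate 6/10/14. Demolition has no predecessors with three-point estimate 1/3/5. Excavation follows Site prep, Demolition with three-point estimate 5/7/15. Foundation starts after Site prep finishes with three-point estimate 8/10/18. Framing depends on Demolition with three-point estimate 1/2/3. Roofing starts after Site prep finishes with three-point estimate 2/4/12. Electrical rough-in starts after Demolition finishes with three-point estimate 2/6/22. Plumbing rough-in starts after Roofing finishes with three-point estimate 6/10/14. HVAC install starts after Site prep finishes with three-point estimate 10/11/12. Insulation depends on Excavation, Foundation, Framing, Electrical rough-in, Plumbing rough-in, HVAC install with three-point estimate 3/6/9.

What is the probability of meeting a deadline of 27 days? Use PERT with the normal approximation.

0.070

te_Site prep = (6 + 4·10 + 14)/6 = 60/6 = 10; σ²_Site prep = ((14−6)/6)² = 1.778
te_Demolition = (1 + 4·3 + 5)/6 = 18/6 = 3; σ²_Demolition = ((5−1)/6)² = 0.444
te_Excavation = (5 + 4·7 + 15)/6 = 48/6 = 8; σ²_Excavation = ((15−5)/6)² = 2.778
te_Foundation = (8 + 4·10 + 18)/6 = 66/6 = 11; σ²_Foundation = ((18−8)/6)² = 2.778
te_Framing = (1 + 4·2 + 3)/6 = 12/6 = 2; σ²_Framing = ((3−1)/6)² = 0.111
te_Roofing = (2 + 4·4 + 12)/6 = 30/6 = 5; σ²_Roofing = ((12−2)/6)² = 2.778
te_Electrical rough-in = (2 + 4·6 + 22)/6 = 48/6 = 8; σ²_Electrical rough-in = ((22−2)/6)² = 11.111
te_Plumbing rough-in = (6 + 4·10 + 14)/6 = 60/6 = 10; σ²_Plumbing rough-in = ((14−6)/6)² = 1.778
te_HVAC install = (10 + 4·11 + 12)/6 = 66/6 = 11; σ²_HVAC install = ((12−10)/6)² = 0.111
te_Insulation = (3 + 4·6 + 9)/6 = 36/6 = 6; σ²_Insulation = ((9−3)/6)² = 1.000

Forward pass:
ES_Site prep = 0; EF_Site prep = 10
ES_Demolition = 0; EF_Demolition = 3
ES_Excavation = max(EF_Site prep=10, EF_Demolition=3) = 10; EF_Excavation = 10+8 = 18
ES_Foundation = 10; EF_Foundation = 10+11 = 21
ES_Framing = 3; EF_Framing = 3+2 = 5
ES_Roofing = 10; EF_Roofing = 10+5 = 15
ES_Electrical rough-in = 3; EF_Electrical rough-in = 3+8 = 11
ES_Plumbing rough-in = 15; EF_Plumbing rough-in = 15+10 = 25
ES_HVAC install = 10; EF_HVAC install = 10+11 = 21
ES_Insulation = max(EF_Excavation=18, EF_Foundation=21, EF_Framing=5, EF_Electrical rough-in=11, EF_Plumbing rough-in=25, EF_HVAC install=21) = 25; EF_Insulation = 25+6 = 31
Expected project duration μ = 31 days. Critical path: Site prep → Roofing → Plumbing rough-in → Insulation.

Variance along critical path = 1.778 + 2.778 + 1.778 + 1.000 = 7.333; σ = √7.333 = 2.708 days.
Z = (27 − 31) / 2.708 = -1.477
P(T ≤ 27) = Φ(-1.477) ≈ 0.070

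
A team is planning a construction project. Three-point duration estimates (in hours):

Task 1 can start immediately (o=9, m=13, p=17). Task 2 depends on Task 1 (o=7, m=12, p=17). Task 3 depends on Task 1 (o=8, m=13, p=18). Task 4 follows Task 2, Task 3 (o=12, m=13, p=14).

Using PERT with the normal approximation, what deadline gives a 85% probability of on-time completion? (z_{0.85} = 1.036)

te_Task 1 = (9 + 4·13 + 17)/6 = 78/6 = 13; σ²_Task 1 = ((17−9)/6)² = 1.778
te_Task 2 = (7 + 4·12 + 17)/6 = 72/6 = 12; σ²_Task 2 = ((17−7)/6)² = 2.778
te_Task 3 = (8 + 4·13 + 18)/6 = 78/6 = 13; σ²_Task 3 = ((18−8)/6)² = 2.778
te_Task 4 = (12 + 4·13 + 14)/6 = 78/6 = 13; σ²_Task 4 = ((14−12)/6)² = 0.111

Forward pass:
ES_Task 1 = 0; EF_Task 1 = 13
ES_Task 2 = 13; EF_Task 2 = 13+12 = 25
ES_Task 3 = 13; EF_Task 3 = 13+13 = 26
ES_Task 4 = max(EF_Task 2=25, EF_Task 3=26) = 26; EF_Task 4 = 26+13 = 39
Expected project duration μ = 39 hours. Critical path: Task 1 → Task 3 → Task 4.

Variance along critical path = 1.778 + 2.778 + 0.111 = 4.667; σ = 2.160 hours.
D = μ + z·σ = 39 + 1.036·2.160 = 41.2 hours

41.2 hours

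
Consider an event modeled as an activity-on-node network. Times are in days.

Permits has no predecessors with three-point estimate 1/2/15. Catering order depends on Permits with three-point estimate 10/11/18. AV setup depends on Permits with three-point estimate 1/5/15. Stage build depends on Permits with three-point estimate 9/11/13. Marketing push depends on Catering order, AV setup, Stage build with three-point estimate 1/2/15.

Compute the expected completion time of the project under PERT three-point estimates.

te_Permits = (1 + 4·2 + 15)/6 = 24/6 = 4
te_Catering order = (10 + 4·11 + 18)/6 = 72/6 = 12
te_AV setup = (1 + 4·5 + 15)/6 = 36/6 = 6
te_Stage build = (9 + 4·11 + 13)/6 = 66/6 = 11
te_Marketing push = (1 + 4·2 + 15)/6 = 24/6 = 4

Forward pass:
ES_Permits = 0; EF_Permits = 4
ES_Catering order = 4; EF_Catering order = 4+12 = 16
ES_AV setup = 4; EF_AV setup = 4+6 = 10
ES_Stage build = 4; EF_Stage build = 4+11 = 15
ES_Marketing push = max(EF_Catering order=16, EF_AV setup=10, EF_Stage build=15) = 16; EF_Marketing push = 16+4 = 20
Expected project duration μ = 20 days. Critical path: Permits → Catering order → Marketing push.

20 days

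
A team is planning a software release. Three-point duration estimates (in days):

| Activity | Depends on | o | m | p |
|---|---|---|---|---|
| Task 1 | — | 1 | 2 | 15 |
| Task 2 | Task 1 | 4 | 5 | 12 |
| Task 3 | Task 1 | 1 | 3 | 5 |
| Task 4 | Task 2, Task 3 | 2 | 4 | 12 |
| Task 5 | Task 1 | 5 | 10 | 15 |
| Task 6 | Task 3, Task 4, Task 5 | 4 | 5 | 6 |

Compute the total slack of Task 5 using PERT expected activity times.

1 days

te_Task 1 = (1 + 4·2 + 15)/6 = 24/6 = 4
te_Task 2 = (4 + 4·5 + 12)/6 = 36/6 = 6
te_Task 3 = (1 + 4·3 + 5)/6 = 18/6 = 3
te_Task 4 = (2 + 4·4 + 12)/6 = 30/6 = 5
te_Task 5 = (5 + 4·10 + 15)/6 = 60/6 = 10
te_Task 6 = (4 + 4·5 + 6)/6 = 30/6 = 5

Forward pass:
ES_Task 1 = 0; EF_Task 1 = 4
ES_Task 2 = 4; EF_Task 2 = 4+6 = 10
ES_Task 3 = 4; EF_Task 3 = 4+3 = 7
ES_Task 4 = max(EF_Task 2=10, EF_Task 3=7) = 10; EF_Task 4 = 10+5 = 15
ES_Task 5 = 4; EF_Task 5 = 4+10 = 14
ES_Task 6 = max(EF_Task 3=7, EF_Task 4=15, EF_Task 5=14) = 15; EF_Task 6 = 15+5 = 20
Expected project duration μ = 20 days. Critical path: Task 1 → Task 2 → Task 4 → Task 6.

Backward pass:
LF_Task 6 = 20; LS_Task 6 = 20−5 = 15
LF_Task 5 = LS_Task 6 = 15; LS_Task 5 = 15−10 = 5
LF_Task 4 = LS_Task 6 = 15; LS_Task 4 = 15−5 = 10
LF_Task 3 = min(LS_Task 4=10, LS_Task 6=15) = 10; LS_Task 3 = 10−3 = 7
LF_Task 2 = LS_Task 4 = 10; LS_Task 2 = 10−6 = 4
LF_Task 1 = min(LS_Task 2=4, LS_Task 3=7, LS_Task 5=5) = 4; LS_Task 1 = 4−4 = 0
Slack_Task 5 = LS_Task 5 − ES_Task 5 = 5 − 4 = 1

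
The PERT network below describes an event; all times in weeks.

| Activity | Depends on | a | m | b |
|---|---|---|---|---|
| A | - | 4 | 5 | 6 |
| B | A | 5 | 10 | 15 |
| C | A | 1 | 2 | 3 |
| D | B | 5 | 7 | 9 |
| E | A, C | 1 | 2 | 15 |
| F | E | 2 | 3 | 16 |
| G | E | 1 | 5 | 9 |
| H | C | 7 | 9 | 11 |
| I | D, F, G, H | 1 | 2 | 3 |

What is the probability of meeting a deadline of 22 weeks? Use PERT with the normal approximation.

te_A = (4 + 4·5 + 6)/6 = 30/6 = 5; σ²_A = ((6−4)/6)² = 0.111
te_B = (5 + 4·10 + 15)/6 = 60/6 = 10; σ²_B = ((15−5)/6)² = 2.778
te_C = (1 + 4·2 + 3)/6 = 12/6 = 2; σ²_C = ((3−1)/6)² = 0.111
te_D = (5 + 4·7 + 9)/6 = 42/6 = 7; σ²_D = ((9−5)/6)² = 0.444
te_E = (1 + 4·2 + 15)/6 = 24/6 = 4; σ²_E = ((15−1)/6)² = 5.444
te_F = (2 + 4·3 + 16)/6 = 30/6 = 5; σ²_F = ((16−2)/6)² = 5.444
te_G = (1 + 4·5 + 9)/6 = 30/6 = 5; σ²_G = ((9−1)/6)² = 1.778
te_H = (7 + 4·9 + 11)/6 = 54/6 = 9; σ²_H = ((11−7)/6)² = 0.444
te_I = (1 + 4·2 + 3)/6 = 12/6 = 2; σ²_I = ((3−1)/6)² = 0.111

Forward pass:
ES_A = 0; EF_A = 5
ES_B = 5; EF_B = 5+10 = 15
ES_C = 5; EF_C = 5+2 = 7
ES_D = 15; EF_D = 15+7 = 22
ES_E = max(EF_A=5, EF_C=7) = 7; EF_E = 7+4 = 11
ES_F = 11; EF_F = 11+5 = 16
ES_G = 11; EF_G = 11+5 = 16
ES_H = 7; EF_H = 7+9 = 16
ES_I = max(EF_D=22, EF_F=16, EF_G=16, EF_H=16) = 22; EF_I = 22+2 = 24
Expected project duration μ = 24 weeks. Critical path: A → B → D → I.

Variance along critical path = 0.111 + 2.778 + 0.444 + 0.111 = 3.444; σ = √3.444 = 1.856 weeks.
Z = (22 − 24) / 1.856 = -1.078
P(T ≤ 22) = Φ(-1.078) ≈ 0.141

0.141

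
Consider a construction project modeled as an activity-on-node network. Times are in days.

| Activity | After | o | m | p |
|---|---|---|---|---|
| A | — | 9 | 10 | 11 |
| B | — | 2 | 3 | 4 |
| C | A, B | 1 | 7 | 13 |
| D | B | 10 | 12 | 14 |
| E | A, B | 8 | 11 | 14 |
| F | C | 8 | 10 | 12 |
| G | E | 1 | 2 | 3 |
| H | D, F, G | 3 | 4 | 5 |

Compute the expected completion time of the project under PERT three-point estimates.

te_A = (9 + 4·10 + 11)/6 = 60/6 = 10
te_B = (2 + 4·3 + 4)/6 = 18/6 = 3
te_C = (1 + 4·7 + 13)/6 = 42/6 = 7
te_D = (10 + 4·12 + 14)/6 = 72/6 = 12
te_E = (8 + 4·11 + 14)/6 = 66/6 = 11
te_F = (8 + 4·10 + 12)/6 = 60/6 = 10
te_G = (1 + 4·2 + 3)/6 = 12/6 = 2
te_H = (3 + 4·4 + 5)/6 = 24/6 = 4

Forward pass:
ES_A = 0; EF_A = 10
ES_B = 0; EF_B = 3
ES_C = max(EF_A=10, EF_B=3) = 10; EF_C = 10+7 = 17
ES_D = 3; EF_D = 3+12 = 15
ES_E = max(EF_A=10, EF_B=3) = 10; EF_E = 10+11 = 21
ES_F = 17; EF_F = 17+10 = 27
ES_G = 21; EF_G = 21+2 = 23
ES_H = max(EF_D=15, EF_F=27, EF_G=23) = 27; EF_H = 27+4 = 31
Expected project duration μ = 31 days. Critical path: A → C → F → H.

31 days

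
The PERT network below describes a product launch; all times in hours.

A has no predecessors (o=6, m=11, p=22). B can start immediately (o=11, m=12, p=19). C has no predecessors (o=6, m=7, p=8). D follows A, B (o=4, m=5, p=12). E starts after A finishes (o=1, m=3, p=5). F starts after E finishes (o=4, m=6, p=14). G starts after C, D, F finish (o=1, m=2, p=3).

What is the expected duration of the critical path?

24 hours

te_A = (6 + 4·11 + 22)/6 = 72/6 = 12
te_B = (11 + 4·12 + 19)/6 = 78/6 = 13
te_C = (6 + 4·7 + 8)/6 = 42/6 = 7
te_D = (4 + 4·5 + 12)/6 = 36/6 = 6
te_E = (1 + 4·3 + 5)/6 = 18/6 = 3
te_F = (4 + 4·6 + 14)/6 = 42/6 = 7
te_G = (1 + 4·2 + 3)/6 = 12/6 = 2

Forward pass:
ES_A = 0; EF_A = 12
ES_B = 0; EF_B = 13
ES_C = 0; EF_C = 7
ES_D = max(EF_A=12, EF_B=13) = 13; EF_D = 13+6 = 19
ES_E = 12; EF_E = 12+3 = 15
ES_F = 15; EF_F = 15+7 = 22
ES_G = max(EF_C=7, EF_D=19, EF_F=22) = 22; EF_G = 22+2 = 24
Expected project duration μ = 24 hours. Critical path: A → E → F → G.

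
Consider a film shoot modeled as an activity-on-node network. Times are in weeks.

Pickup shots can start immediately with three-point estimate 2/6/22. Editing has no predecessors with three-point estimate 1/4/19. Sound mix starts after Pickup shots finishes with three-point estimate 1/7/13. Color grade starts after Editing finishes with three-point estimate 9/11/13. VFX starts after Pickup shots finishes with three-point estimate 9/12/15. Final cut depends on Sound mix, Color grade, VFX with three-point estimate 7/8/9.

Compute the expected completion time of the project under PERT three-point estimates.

te_Pickup shots = (2 + 4·6 + 22)/6 = 48/6 = 8
te_Editing = (1 + 4·4 + 19)/6 = 36/6 = 6
te_Sound mix = (1 + 4·7 + 13)/6 = 42/6 = 7
te_Color grade = (9 + 4·11 + 13)/6 = 66/6 = 11
te_VFX = (9 + 4·12 + 15)/6 = 72/6 = 12
te_Final cut = (7 + 4·8 + 9)/6 = 48/6 = 8

Forward pass:
ES_Pickup shots = 0; EF_Pickup shots = 8
ES_Editing = 0; EF_Editing = 6
ES_Sound mix = 8; EF_Sound mix = 8+7 = 15
ES_Color grade = 6; EF_Color grade = 6+11 = 17
ES_VFX = 8; EF_VFX = 8+12 = 20
ES_Final cut = max(EF_Sound mix=15, EF_Color grade=17, EF_VFX=20) = 20; EF_Final cut = 20+8 = 28
Expected project duration μ = 28 weeks. Critical path: Pickup shots → VFX → Final cut.

28 weeks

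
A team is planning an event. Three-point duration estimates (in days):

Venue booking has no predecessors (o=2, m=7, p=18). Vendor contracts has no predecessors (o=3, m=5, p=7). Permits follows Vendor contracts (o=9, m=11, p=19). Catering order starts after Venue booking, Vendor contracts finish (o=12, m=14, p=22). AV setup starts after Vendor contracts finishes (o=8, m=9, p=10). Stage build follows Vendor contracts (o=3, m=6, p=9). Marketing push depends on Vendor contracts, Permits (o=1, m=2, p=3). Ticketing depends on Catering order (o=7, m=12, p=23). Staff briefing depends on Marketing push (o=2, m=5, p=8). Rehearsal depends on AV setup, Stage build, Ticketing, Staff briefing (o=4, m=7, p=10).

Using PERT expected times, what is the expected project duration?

43 days

te_Venue booking = (2 + 4·7 + 18)/6 = 48/6 = 8
te_Vendor contracts = (3 + 4·5 + 7)/6 = 30/6 = 5
te_Permits = (9 + 4·11 + 19)/6 = 72/6 = 12
te_Catering order = (12 + 4·14 + 22)/6 = 90/6 = 15
te_AV setup = (8 + 4·9 + 10)/6 = 54/6 = 9
te_Stage build = (3 + 4·6 + 9)/6 = 36/6 = 6
te_Marketing push = (1 + 4·2 + 3)/6 = 12/6 = 2
te_Ticketing = (7 + 4·12 + 23)/6 = 78/6 = 13
te_Staff briefing = (2 + 4·5 + 8)/6 = 30/6 = 5
te_Rehearsal = (4 + 4·7 + 10)/6 = 42/6 = 7

Forward pass:
ES_Venue booking = 0; EF_Venue booking = 8
ES_Vendor contracts = 0; EF_Vendor contracts = 5
ES_Permits = 5; EF_Permits = 5+12 = 17
ES_Catering order = max(EF_Venue booking=8, EF_Vendor contracts=5) = 8; EF_Catering order = 8+15 = 23
ES_AV setup = 5; EF_AV setup = 5+9 = 14
ES_Stage build = 5; EF_Stage build = 5+6 = 11
ES_Marketing push = max(EF_Vendor contracts=5, EF_Permits=17) = 17; EF_Marketing push = 17+2 = 19
ES_Ticketing = 23; EF_Ticketing = 23+13 = 36
ES_Staff briefing = 19; EF_Staff briefing = 19+5 = 24
ES_Rehearsal = max(EF_AV setup=14, EF_Stage build=11, EF_Ticketing=36, EF_Staff briefing=24) = 36; EF_Rehearsal = 36+7 = 43
Expected project duration μ = 43 days. Critical path: Venue booking → Catering order → Ticketing → Rehearsal.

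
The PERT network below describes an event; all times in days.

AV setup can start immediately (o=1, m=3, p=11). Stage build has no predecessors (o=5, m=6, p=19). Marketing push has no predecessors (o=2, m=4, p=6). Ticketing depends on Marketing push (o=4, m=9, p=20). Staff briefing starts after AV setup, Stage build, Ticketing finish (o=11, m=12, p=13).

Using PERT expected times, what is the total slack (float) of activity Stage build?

6 days

te_AV setup = (1 + 4·3 + 11)/6 = 24/6 = 4
te_Stage build = (5 + 4·6 + 19)/6 = 48/6 = 8
te_Marketing push = (2 + 4·4 + 6)/6 = 24/6 = 4
te_Ticketing = (4 + 4·9 + 20)/6 = 60/6 = 10
te_Staff briefing = (11 + 4·12 + 13)/6 = 72/6 = 12

Forward pass:
ES_AV setup = 0; EF_AV setup = 4
ES_Stage build = 0; EF_Stage build = 8
ES_Marketing push = 0; EF_Marketing push = 4
ES_Ticketing = 4; EF_Ticketing = 4+10 = 14
ES_Staff briefing = max(EF_AV setup=4, EF_Stage build=8, EF_Ticketing=14) = 14; EF_Staff briefing = 14+12 = 26
Expected project duration μ = 26 days. Critical path: Marketing push → Ticketing → Staff briefing.

Backward pass:
LF_Staff briefing = 26; LS_Staff briefing = 26−12 = 14
LF_Ticketing = LS_Staff briefing = 14; LS_Ticketing = 14−10 = 4
LF_Marketing push = LS_Ticketing = 4; LS_Marketing push = 4−4 = 0
LF_Stage build = LS_Staff briefing = 14; LS_Stage build = 14−8 = 6
LF_AV setup = LS_Staff briefing = 14; LS_AV setup = 14−4 = 10
Slack_Stage build = LS_Stage build − ES_Stage build = 6 − 0 = 6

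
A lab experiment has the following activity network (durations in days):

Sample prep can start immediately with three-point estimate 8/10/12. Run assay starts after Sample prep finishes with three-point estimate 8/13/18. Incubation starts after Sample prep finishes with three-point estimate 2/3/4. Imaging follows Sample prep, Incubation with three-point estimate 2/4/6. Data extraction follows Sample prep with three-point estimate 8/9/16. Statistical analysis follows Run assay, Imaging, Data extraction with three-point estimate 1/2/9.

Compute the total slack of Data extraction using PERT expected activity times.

3 days

te_Sample prep = (8 + 4·10 + 12)/6 = 60/6 = 10
te_Run assay = (8 + 4·13 + 18)/6 = 78/6 = 13
te_Incubation = (2 + 4·3 + 4)/6 = 18/6 = 3
te_Imaging = (2 + 4·4 + 6)/6 = 24/6 = 4
te_Data extraction = (8 + 4·9 + 16)/6 = 60/6 = 10
te_Statistical analysis = (1 + 4·2 + 9)/6 = 18/6 = 3

Forward pass:
ES_Sample prep = 0; EF_Sample prep = 10
ES_Run assay = 10; EF_Run assay = 10+13 = 23
ES_Incubation = 10; EF_Incubation = 10+3 = 13
ES_Imaging = max(EF_Sample prep=10, EF_Incubation=13) = 13; EF_Imaging = 13+4 = 17
ES_Data extraction = 10; EF_Data extraction = 10+10 = 20
ES_Statistical analysis = max(EF_Run assay=23, EF_Imaging=17, EF_Data extraction=20) = 23; EF_Statistical analysis = 23+3 = 26
Expected project duration μ = 26 days. Critical path: Sample prep → Run assay → Statistical analysis.

Backward pass:
LF_Statistical analysis = 26; LS_Statistical analysis = 26−3 = 23
LF_Data extraction = LS_Statistical analysis = 23; LS_Data extraction = 23−10 = 13
LF_Imaging = LS_Statistical analysis = 23; LS_Imaging = 23−4 = 19
LF_Incubation = LS_Imaging = 19; LS_Incubation = 19−3 = 16
LF_Run assay = LS_Statistical analysis = 23; LS_Run assay = 23−13 = 10
LF_Sample prep = min(LS_Run assay=10, LS_Incubation=16, LS_Imaging=19, LS_Data extraction=13) = 10; LS_Sample prep = 10−10 = 0
Slack_Data extraction = LS_Data extraction − ES_Data extraction = 13 − 10 = 3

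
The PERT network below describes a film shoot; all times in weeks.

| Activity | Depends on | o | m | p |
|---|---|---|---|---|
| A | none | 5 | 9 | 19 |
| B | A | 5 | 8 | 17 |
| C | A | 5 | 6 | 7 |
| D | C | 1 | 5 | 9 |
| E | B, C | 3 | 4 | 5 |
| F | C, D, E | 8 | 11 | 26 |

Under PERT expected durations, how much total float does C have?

2 weeks

te_A = (5 + 4·9 + 19)/6 = 60/6 = 10
te_B = (5 + 4·8 + 17)/6 = 54/6 = 9
te_C = (5 + 4·6 + 7)/6 = 36/6 = 6
te_D = (1 + 4·5 + 9)/6 = 30/6 = 5
te_E = (3 + 4·4 + 5)/6 = 24/6 = 4
te_F = (8 + 4·11 + 26)/6 = 78/6 = 13

Forward pass:
ES_A = 0; EF_A = 10
ES_B = 10; EF_B = 10+9 = 19
ES_C = 10; EF_C = 10+6 = 16
ES_D = 16; EF_D = 16+5 = 21
ES_E = max(EF_B=19, EF_C=16) = 19; EF_E = 19+4 = 23
ES_F = max(EF_C=16, EF_D=21, EF_E=23) = 23; EF_F = 23+13 = 36
Expected project duration μ = 36 weeks. Critical path: A → B → E → F.

Backward pass:
LF_F = 36; LS_F = 36−13 = 23
LF_E = LS_F = 23; LS_E = 23−4 = 19
LF_D = LS_F = 23; LS_D = 23−5 = 18
LF_C = min(LS_D=18, LS_E=19, LS_F=23) = 18; LS_C = 18−6 = 12
LF_B = LS_E = 19; LS_B = 19−9 = 10
LF_A = min(LS_B=10, LS_C=12) = 10; LS_A = 10−10 = 0
Slack_C = LS_C − ES_C = 12 − 10 = 2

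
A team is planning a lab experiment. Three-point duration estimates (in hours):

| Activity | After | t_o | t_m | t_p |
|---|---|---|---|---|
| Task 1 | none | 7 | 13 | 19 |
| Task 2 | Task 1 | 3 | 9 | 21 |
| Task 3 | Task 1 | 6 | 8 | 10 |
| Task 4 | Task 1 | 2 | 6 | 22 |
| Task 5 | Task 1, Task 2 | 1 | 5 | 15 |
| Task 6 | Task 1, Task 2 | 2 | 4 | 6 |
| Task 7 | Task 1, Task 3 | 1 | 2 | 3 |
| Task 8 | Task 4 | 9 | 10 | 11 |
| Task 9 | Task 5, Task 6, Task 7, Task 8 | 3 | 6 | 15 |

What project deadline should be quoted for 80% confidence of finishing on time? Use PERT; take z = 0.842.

te_Task 1 = (7 + 4·13 + 19)/6 = 78/6 = 13; σ²_Task 1 = ((19−7)/6)² = 4.000
te_Task 2 = (3 + 4·9 + 21)/6 = 60/6 = 10; σ²_Task 2 = ((21−3)/6)² = 9.000
te_Task 3 = (6 + 4·8 + 10)/6 = 48/6 = 8; σ²_Task 3 = ((10−6)/6)² = 0.444
te_Task 4 = (2 + 4·6 + 22)/6 = 48/6 = 8; σ²_Task 4 = ((22−2)/6)² = 11.111
te_Task 5 = (1 + 4·5 + 15)/6 = 36/6 = 6; σ²_Task 5 = ((15−1)/6)² = 5.444
te_Task 6 = (2 + 4·4 + 6)/6 = 24/6 = 4; σ²_Task 6 = ((6−2)/6)² = 0.444
te_Task 7 = (1 + 4·2 + 3)/6 = 12/6 = 2; σ²_Task 7 = ((3−1)/6)² = 0.111
te_Task 8 = (9 + 4·10 + 11)/6 = 60/6 = 10; σ²_Task 8 = ((11−9)/6)² = 0.111
te_Task 9 = (3 + 4·6 + 15)/6 = 42/6 = 7; σ²_Task 9 = ((15−3)/6)² = 4.000

Forward pass:
ES_Task 1 = 0; EF_Task 1 = 13
ES_Task 2 = 13; EF_Task 2 = 13+10 = 23
ES_Task 3 = 13; EF_Task 3 = 13+8 = 21
ES_Task 4 = 13; EF_Task 4 = 13+8 = 21
ES_Task 5 = max(EF_Task 1=13, EF_Task 2=23) = 23; EF_Task 5 = 23+6 = 29
ES_Task 6 = max(EF_Task 1=13, EF_Task 2=23) = 23; EF_Task 6 = 23+4 = 27
ES_Task 7 = max(EF_Task 1=13, EF_Task 3=21) = 21; EF_Task 7 = 21+2 = 23
ES_Task 8 = 21; EF_Task 8 = 21+10 = 31
ES_Task 9 = max(EF_Task 5=29, EF_Task 6=27, EF_Task 7=23, EF_Task 8=31) = 31; EF_Task 9 = 31+7 = 38
Expected project duration μ = 38 hours. Critical path: Task 1 → Task 4 → Task 8 → Task 9.

Variance along critical path = 4.000 + 11.111 + 0.111 + 4.000 = 19.222; σ = 4.384 hours.
D = μ + z·σ = 38 + 0.842·4.384 = 41.7 hours

41.7 hours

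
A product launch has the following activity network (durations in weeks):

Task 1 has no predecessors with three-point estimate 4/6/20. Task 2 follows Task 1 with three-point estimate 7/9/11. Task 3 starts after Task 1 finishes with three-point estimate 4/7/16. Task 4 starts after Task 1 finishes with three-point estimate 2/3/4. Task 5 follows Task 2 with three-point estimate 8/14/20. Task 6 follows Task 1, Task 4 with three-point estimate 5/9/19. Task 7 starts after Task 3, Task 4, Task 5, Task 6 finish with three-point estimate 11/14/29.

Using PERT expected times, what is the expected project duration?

47 weeks

te_Task 1 = (4 + 4·6 + 20)/6 = 48/6 = 8
te_Task 2 = (7 + 4·9 + 11)/6 = 54/6 = 9
te_Task 3 = (4 + 4·7 + 16)/6 = 48/6 = 8
te_Task 4 = (2 + 4·3 + 4)/6 = 18/6 = 3
te_Task 5 = (8 + 4·14 + 20)/6 = 84/6 = 14
te_Task 6 = (5 + 4·9 + 19)/6 = 60/6 = 10
te_Task 7 = (11 + 4·14 + 29)/6 = 96/6 = 16

Forward pass:
ES_Task 1 = 0; EF_Task 1 = 8
ES_Task 2 = 8; EF_Task 2 = 8+9 = 17
ES_Task 3 = 8; EF_Task 3 = 8+8 = 16
ES_Task 4 = 8; EF_Task 4 = 8+3 = 11
ES_Task 5 = 17; EF_Task 5 = 17+14 = 31
ES_Task 6 = max(EF_Task 1=8, EF_Task 4=11) = 11; EF_Task 6 = 11+10 = 21
ES_Task 7 = max(EF_Task 3=16, EF_Task 4=11, EF_Task 5=31, EF_Task 6=21) = 31; EF_Task 7 = 31+16 = 47
Expected project duration μ = 47 weeks. Critical path: Task 1 → Task 2 → Task 5 → Task 7.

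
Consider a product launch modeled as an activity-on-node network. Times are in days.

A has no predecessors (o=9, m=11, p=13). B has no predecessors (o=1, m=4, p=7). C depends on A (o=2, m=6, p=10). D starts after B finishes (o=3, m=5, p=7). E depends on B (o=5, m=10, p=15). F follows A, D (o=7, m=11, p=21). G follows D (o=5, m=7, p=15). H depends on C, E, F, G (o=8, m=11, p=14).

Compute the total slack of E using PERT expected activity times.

9 days

te_A = (9 + 4·11 + 13)/6 = 66/6 = 11
te_B = (1 + 4·4 + 7)/6 = 24/6 = 4
te_C = (2 + 4·6 + 10)/6 = 36/6 = 6
te_D = (3 + 4·5 + 7)/6 = 30/6 = 5
te_E = (5 + 4·10 + 15)/6 = 60/6 = 10
te_F = (7 + 4·11 + 21)/6 = 72/6 = 12
te_G = (5 + 4·7 + 15)/6 = 48/6 = 8
te_H = (8 + 4·11 + 14)/6 = 66/6 = 11

Forward pass:
ES_A = 0; EF_A = 11
ES_B = 0; EF_B = 4
ES_C = 11; EF_C = 11+6 = 17
ES_D = 4; EF_D = 4+5 = 9
ES_E = 4; EF_E = 4+10 = 14
ES_F = max(EF_A=11, EF_D=9) = 11; EF_F = 11+12 = 23
ES_G = 9; EF_G = 9+8 = 17
ES_H = max(EF_C=17, EF_E=14, EF_F=23, EF_G=17) = 23; EF_H = 23+11 = 34
Expected project duration μ = 34 days. Critical path: A → F → H.

Backward pass:
LF_H = 34; LS_H = 34−11 = 23
LF_G = LS_H = 23; LS_G = 23−8 = 15
LF_F = LS_H = 23; LS_F = 23−12 = 11
LF_E = LS_H = 23; LS_E = 23−10 = 13
LF_D = min(LS_F=11, LS_G=15) = 11; LS_D = 11−5 = 6
LF_C = LS_H = 23; LS_C = 23−6 = 17
LF_B = min(LS_D=6, LS_E=13) = 6; LS_B = 6−4 = 2
LF_A = min(LS_C=17, LS_F=11) = 11; LS_A = 11−11 = 0
Slack_E = LS_E − ES_E = 13 − 4 = 9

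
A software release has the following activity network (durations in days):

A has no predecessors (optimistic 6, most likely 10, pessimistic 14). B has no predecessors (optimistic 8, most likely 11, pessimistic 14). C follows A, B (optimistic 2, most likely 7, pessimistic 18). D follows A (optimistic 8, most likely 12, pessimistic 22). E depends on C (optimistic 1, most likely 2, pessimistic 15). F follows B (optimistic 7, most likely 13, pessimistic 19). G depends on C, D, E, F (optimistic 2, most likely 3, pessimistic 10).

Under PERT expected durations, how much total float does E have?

1 days

te_A = (6 + 4·10 + 14)/6 = 60/6 = 10
te_B = (8 + 4·11 + 14)/6 = 66/6 = 11
te_C = (2 + 4·7 + 18)/6 = 48/6 = 8
te_D = (8 + 4·12 + 22)/6 = 78/6 = 13
te_E = (1 + 4·2 + 15)/6 = 24/6 = 4
te_F = (7 + 4·13 + 19)/6 = 78/6 = 13
te_G = (2 + 4·3 + 10)/6 = 24/6 = 4

Forward pass:
ES_A = 0; EF_A = 10
ES_B = 0; EF_B = 11
ES_C = max(EF_A=10, EF_B=11) = 11; EF_C = 11+8 = 19
ES_D = 10; EF_D = 10+13 = 23
ES_E = 19; EF_E = 19+4 = 23
ES_F = 11; EF_F = 11+13 = 24
ES_G = max(EF_C=19, EF_D=23, EF_E=23, EF_F=24) = 24; EF_G = 24+4 = 28
Expected project duration μ = 28 days. Critical path: B → F → G.

Backward pass:
LF_G = 28; LS_G = 28−4 = 24
LF_F = LS_G = 24; LS_F = 24−13 = 11
LF_E = LS_G = 24; LS_E = 24−4 = 20
LF_D = LS_G = 24; LS_D = 24−13 = 11
LF_C = min(LS_E=20, LS_G=24) = 20; LS_C = 20−8 = 12
LF_B = min(LS_C=12, LS_F=11) = 11; LS_B = 11−11 = 0
LF_A = min(LS_C=12, LS_D=11) = 11; LS_A = 11−10 = 1
Slack_E = LS_E − ES_E = 20 − 19 = 1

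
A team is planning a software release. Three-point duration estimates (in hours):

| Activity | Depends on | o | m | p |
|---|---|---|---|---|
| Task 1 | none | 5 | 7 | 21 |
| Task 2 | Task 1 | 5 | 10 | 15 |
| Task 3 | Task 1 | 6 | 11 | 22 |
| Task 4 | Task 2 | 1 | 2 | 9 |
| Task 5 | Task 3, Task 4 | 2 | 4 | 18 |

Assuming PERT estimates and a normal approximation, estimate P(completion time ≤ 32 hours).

te_Task 1 = (5 + 4·7 + 21)/6 = 54/6 = 9; σ²_Task 1 = ((21−5)/6)² = 7.111
te_Task 2 = (5 + 4·10 + 15)/6 = 60/6 = 10; σ²_Task 2 = ((15−5)/6)² = 2.778
te_Task 3 = (6 + 4·11 + 22)/6 = 72/6 = 12; σ²_Task 3 = ((22−6)/6)² = 7.111
te_Task 4 = (1 + 4·2 + 9)/6 = 18/6 = 3; σ²_Task 4 = ((9−1)/6)² = 1.778
te_Task 5 = (2 + 4·4 + 18)/6 = 36/6 = 6; σ²_Task 5 = ((18−2)/6)² = 7.111

Forward pass:
ES_Task 1 = 0; EF_Task 1 = 9
ES_Task 2 = 9; EF_Task 2 = 9+10 = 19
ES_Task 3 = 9; EF_Task 3 = 9+12 = 21
ES_Task 4 = 19; EF_Task 4 = 19+3 = 22
ES_Task 5 = max(EF_Task 3=21, EF_Task 4=22) = 22; EF_Task 5 = 22+6 = 28
Expected project duration μ = 28 hours. Critical path: Task 1 → Task 2 → Task 4 → Task 5.

Variance along critical path = 7.111 + 2.778 + 1.778 + 7.111 = 18.778; σ = √18.778 = 4.333 hours.
Z = (32 − 28) / 4.333 = 0.923
P(T ≤ 32) = Φ(0.923) ≈ 0.822

0.822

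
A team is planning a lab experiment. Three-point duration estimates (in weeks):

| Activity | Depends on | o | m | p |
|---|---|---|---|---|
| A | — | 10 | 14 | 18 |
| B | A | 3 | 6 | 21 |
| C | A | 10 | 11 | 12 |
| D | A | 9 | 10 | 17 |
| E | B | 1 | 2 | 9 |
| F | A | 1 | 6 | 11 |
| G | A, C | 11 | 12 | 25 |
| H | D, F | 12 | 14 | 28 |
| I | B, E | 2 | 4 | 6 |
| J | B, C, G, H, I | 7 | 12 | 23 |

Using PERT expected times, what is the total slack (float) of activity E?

12 weeks

te_A = (10 + 4·14 + 18)/6 = 84/6 = 14
te_B = (3 + 4·6 + 21)/6 = 48/6 = 8
te_C = (10 + 4·11 + 12)/6 = 66/6 = 11
te_D = (9 + 4·10 + 17)/6 = 66/6 = 11
te_E = (1 + 4·2 + 9)/6 = 18/6 = 3
te_F = (1 + 4·6 + 11)/6 = 36/6 = 6
te_G = (11 + 4·12 + 25)/6 = 84/6 = 14
te_H = (12 + 4·14 + 28)/6 = 96/6 = 16
te_I = (2 + 4·4 + 6)/6 = 24/6 = 4
te_J = (7 + 4·12 + 23)/6 = 78/6 = 13

Forward pass:
ES_A = 0; EF_A = 14
ES_B = 14; EF_B = 14+8 = 22
ES_C = 14; EF_C = 14+11 = 25
ES_D = 14; EF_D = 14+11 = 25
ES_E = 22; EF_E = 22+3 = 25
ES_F = 14; EF_F = 14+6 = 20
ES_G = max(EF_A=14, EF_C=25) = 25; EF_G = 25+14 = 39
ES_H = max(EF_D=25, EF_F=20) = 25; EF_H = 25+16 = 41
ES_I = max(EF_B=22, EF_E=25) = 25; EF_I = 25+4 = 29
ES_J = max(EF_B=22, EF_C=25, EF_G=39, EF_H=41, EF_I=29) = 41; EF_J = 41+13 = 54
Expected project duration μ = 54 weeks. Critical path: A → D → H → J.

Backward pass:
LF_J = 54; LS_J = 54−13 = 41
LF_I = LS_J = 41; LS_I = 41−4 = 37
LF_H = LS_J = 41; LS_H = 41−16 = 25
LF_G = LS_J = 41; LS_G = 41−14 = 27
LF_F = LS_H = 25; LS_F = 25−6 = 19
LF_E = LS_I = 37; LS_E = 37−3 = 34
LF_D = LS_H = 25; LS_D = 25−11 = 14
LF_C = min(LS_G=27, LS_J=41) = 27; LS_C = 27−11 = 16
LF_B = min(LS_E=34, LS_I=37, LS_J=41) = 34; LS_B = 34−8 = 26
LF_A = min(LS_B=26, LS_C=16, LS_D=14, LS_F=19, LS_G=27) = 14; LS_A = 14−14 = 0
Slack_E = LS_E − ES_E = 34 − 22 = 12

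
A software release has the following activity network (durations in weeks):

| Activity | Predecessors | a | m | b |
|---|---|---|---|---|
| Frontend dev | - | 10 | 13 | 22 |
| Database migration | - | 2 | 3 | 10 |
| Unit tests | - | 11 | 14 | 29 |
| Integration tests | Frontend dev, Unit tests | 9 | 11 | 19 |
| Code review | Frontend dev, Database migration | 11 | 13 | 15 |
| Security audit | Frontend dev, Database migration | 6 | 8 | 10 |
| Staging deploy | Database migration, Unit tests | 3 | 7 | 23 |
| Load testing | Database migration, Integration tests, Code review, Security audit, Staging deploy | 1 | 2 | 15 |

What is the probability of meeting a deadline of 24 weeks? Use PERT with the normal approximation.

0.027

te_Frontend dev = (10 + 4·13 + 22)/6 = 84/6 = 14; σ²_Frontend dev = ((22−10)/6)² = 4.000
te_Database migration = (2 + 4·3 + 10)/6 = 24/6 = 4; σ²_Database migration = ((10−2)/6)² = 1.778
te_Unit tests = (11 + 4·14 + 29)/6 = 96/6 = 16; σ²_Unit tests = ((29−11)/6)² = 9.000
te_Integration tests = (9 + 4·11 + 19)/6 = 72/6 = 12; σ²_Integration tests = ((19−9)/6)² = 2.778
te_Code review = (11 + 4·13 + 15)/6 = 78/6 = 13; σ²_Code review = ((15−11)/6)² = 0.444
te_Security audit = (6 + 4·8 + 10)/6 = 48/6 = 8; σ²_Security audit = ((10−6)/6)² = 0.444
te_Staging deploy = (3 + 4·7 + 23)/6 = 54/6 = 9; σ²_Staging deploy = ((23−3)/6)² = 11.111
te_Load testing = (1 + 4·2 + 15)/6 = 24/6 = 4; σ²_Load testing = ((15−1)/6)² = 5.444

Forward pass:
ES_Frontend dev = 0; EF_Frontend dev = 14
ES_Database migration = 0; EF_Database migration = 4
ES_Unit tests = 0; EF_Unit tests = 16
ES_Integration tests = max(EF_Frontend dev=14, EF_Unit tests=16) = 16; EF_Integration tests = 16+12 = 28
ES_Code review = max(EF_Frontend dev=14, EF_Database migration=4) = 14; EF_Code review = 14+13 = 27
ES_Security audit = max(EF_Frontend dev=14, EF_Database migration=4) = 14; EF_Security audit = 14+8 = 22
ES_Staging deploy = max(EF_Database migration=4, EF_Unit tests=16) = 16; EF_Staging deploy = 16+9 = 25
ES_Load testing = max(EF_Database migration=4, EF_Integration tests=28, EF_Code review=27, EF_Security audit=22, EF_Staging deploy=25) = 28; EF_Load testing = 28+4 = 32
Expected project duration μ = 32 weeks. Critical path: Unit tests → Integration tests → Load testing.

Variance along critical path = 9.000 + 2.778 + 5.444 = 17.222; σ = √17.222 = 4.150 weeks.
Z = (24 − 32) / 4.150 = -1.928
P(T ≤ 24) = Φ(-1.928) ≈ 0.027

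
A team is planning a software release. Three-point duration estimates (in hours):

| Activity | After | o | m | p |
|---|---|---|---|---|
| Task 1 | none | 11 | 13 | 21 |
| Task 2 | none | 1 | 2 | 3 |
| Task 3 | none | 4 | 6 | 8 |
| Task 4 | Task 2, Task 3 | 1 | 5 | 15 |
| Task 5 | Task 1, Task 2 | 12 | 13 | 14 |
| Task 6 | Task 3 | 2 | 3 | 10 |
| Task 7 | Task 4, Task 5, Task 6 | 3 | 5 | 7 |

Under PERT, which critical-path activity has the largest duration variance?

te_Task 1 = (11 + 4·13 + 21)/6 = 84/6 = 14; σ²_Task 1 = ((21−11)/6)² = 2.778
te_Task 2 = (1 + 4·2 + 3)/6 = 12/6 = 2; σ²_Task 2 = ((3−1)/6)² = 0.111
te_Task 3 = (4 + 4·6 + 8)/6 = 36/6 = 6; σ²_Task 3 = ((8−4)/6)² = 0.444
te_Task 4 = (1 + 4·5 + 15)/6 = 36/6 = 6; σ²_Task 4 = ((15−1)/6)² = 5.444
te_Task 5 = (12 + 4·13 + 14)/6 = 78/6 = 13; σ²_Task 5 = ((14−12)/6)² = 0.111
te_Task 6 = (2 + 4·3 + 10)/6 = 24/6 = 4; σ²_Task 6 = ((10−2)/6)² = 1.778
te_Task 7 = (3 + 4·5 + 7)/6 = 30/6 = 5; σ²_Task 7 = ((7−3)/6)² = 0.444

Forward pass:
ES_Task 1 = 0; EF_Task 1 = 14
ES_Task 2 = 0; EF_Task 2 = 2
ES_Task 3 = 0; EF_Task 3 = 6
ES_Task 4 = max(EF_Task 2=2, EF_Task 3=6) = 6; EF_Task 4 = 6+6 = 12
ES_Task 5 = max(EF_Task 1=14, EF_Task 2=2) = 14; EF_Task 5 = 14+13 = 27
ES_Task 6 = 6; EF_Task 6 = 6+4 = 10
ES_Task 7 = max(EF_Task 4=12, EF_Task 5=27, EF_Task 6=10) = 27; EF_Task 7 = 27+5 = 32
Expected project duration μ = 32 hours. Critical path: Task 1 → Task 5 → Task 7.

Variances on critical path: σ²_Task 1=2.778, σ²_Task 5=0.111, σ²_Task 7=0.444.
Largest is σ²_Task 1 = 2.778.

Task 1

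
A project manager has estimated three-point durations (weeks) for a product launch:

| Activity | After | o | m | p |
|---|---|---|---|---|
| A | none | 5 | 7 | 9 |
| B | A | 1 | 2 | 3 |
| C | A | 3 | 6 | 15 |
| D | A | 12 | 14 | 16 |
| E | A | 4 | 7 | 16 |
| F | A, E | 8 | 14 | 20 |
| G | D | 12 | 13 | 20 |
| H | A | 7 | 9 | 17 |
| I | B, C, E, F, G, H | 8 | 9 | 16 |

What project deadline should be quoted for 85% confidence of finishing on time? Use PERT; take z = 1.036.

te_A = (5 + 4·7 + 9)/6 = 42/6 = 7; σ²_A = ((9−5)/6)² = 0.444
te_B = (1 + 4·2 + 3)/6 = 12/6 = 2; σ²_B = ((3−1)/6)² = 0.111
te_C = (3 + 4·6 + 15)/6 = 42/6 = 7; σ²_C = ((15−3)/6)² = 4.000
te_D = (12 + 4·14 + 16)/6 = 84/6 = 14; σ²_D = ((16−12)/6)² = 0.444
te_E = (4 + 4·7 + 16)/6 = 48/6 = 8; σ²_E = ((16−4)/6)² = 4.000
te_F = (8 + 4·14 + 20)/6 = 84/6 = 14; σ²_F = ((20−8)/6)² = 4.000
te_G = (12 + 4·13 + 20)/6 = 84/6 = 14; σ²_G = ((20−12)/6)² = 1.778
te_H = (7 + 4·9 + 17)/6 = 60/6 = 10; σ²_H = ((17−7)/6)² = 2.778
te_I = (8 + 4·9 + 16)/6 = 60/6 = 10; σ²_I = ((16−8)/6)² = 1.778

Forward pass:
ES_A = 0; EF_A = 7
ES_B = 7; EF_B = 7+2 = 9
ES_C = 7; EF_C = 7+7 = 14
ES_D = 7; EF_D = 7+14 = 21
ES_E = 7; EF_E = 7+8 = 15
ES_F = max(EF_A=7, EF_E=15) = 15; EF_F = 15+14 = 29
ES_G = 21; EF_G = 21+14 = 35
ES_H = 7; EF_H = 7+10 = 17
ES_I = max(EF_B=9, EF_C=14, EF_E=15, EF_F=29, EF_G=35, EF_H=17) = 35; EF_I = 35+10 = 45
Expected project duration μ = 45 weeks. Critical path: A → D → G → I.

Variance along critical path = 0.444 + 0.444 + 1.778 + 1.778 = 4.444; σ = 2.108 weeks.
D = μ + z·σ = 45 + 1.036·2.108 = 47.2 weeks

47.2 weeks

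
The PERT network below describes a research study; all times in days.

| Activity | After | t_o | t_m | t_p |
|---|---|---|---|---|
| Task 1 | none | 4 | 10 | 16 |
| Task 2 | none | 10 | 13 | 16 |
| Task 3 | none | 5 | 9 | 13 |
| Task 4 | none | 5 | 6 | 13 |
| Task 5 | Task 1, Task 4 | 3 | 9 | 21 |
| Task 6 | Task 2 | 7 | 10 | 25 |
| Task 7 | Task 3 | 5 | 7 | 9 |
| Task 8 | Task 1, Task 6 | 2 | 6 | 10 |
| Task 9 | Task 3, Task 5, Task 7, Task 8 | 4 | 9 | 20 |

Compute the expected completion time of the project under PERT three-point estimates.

te_Task 1 = (4 + 4·10 + 16)/6 = 60/6 = 10
te_Task 2 = (10 + 4·13 + 16)/6 = 78/6 = 13
te_Task 3 = (5 + 4·9 + 13)/6 = 54/6 = 9
te_Task 4 = (5 + 4·6 + 13)/6 = 42/6 = 7
te_Task 5 = (3 + 4·9 + 21)/6 = 60/6 = 10
te_Task 6 = (7 + 4·10 + 25)/6 = 72/6 = 12
te_Task 7 = (5 + 4·7 + 9)/6 = 42/6 = 7
te_Task 8 = (2 + 4·6 + 10)/6 = 36/6 = 6
te_Task 9 = (4 + 4·9 + 20)/6 = 60/6 = 10

Forward pass:
ES_Task 1 = 0; EF_Task 1 = 10
ES_Task 2 = 0; EF_Task 2 = 13
ES_Task 3 = 0; EF_Task 3 = 9
ES_Task 4 = 0; EF_Task 4 = 7
ES_Task 5 = max(EF_Task 1=10, EF_Task 4=7) = 10; EF_Task 5 = 10+10 = 20
ES_Task 6 = 13; EF_Task 6 = 13+12 = 25
ES_Task 7 = 9; EF_Task 7 = 9+7 = 16
ES_Task 8 = max(EF_Task 1=10, EF_Task 6=25) = 25; EF_Task 8 = 25+6 = 31
ES_Task 9 = max(EF_Task 3=9, EF_Task 5=20, EF_Task 7=16, EF_Task 8=31) = 31; EF_Task 9 = 31+10 = 41
Expected project duration μ = 41 days. Critical path: Task 2 → Task 6 → Task 8 → Task 9.

41 days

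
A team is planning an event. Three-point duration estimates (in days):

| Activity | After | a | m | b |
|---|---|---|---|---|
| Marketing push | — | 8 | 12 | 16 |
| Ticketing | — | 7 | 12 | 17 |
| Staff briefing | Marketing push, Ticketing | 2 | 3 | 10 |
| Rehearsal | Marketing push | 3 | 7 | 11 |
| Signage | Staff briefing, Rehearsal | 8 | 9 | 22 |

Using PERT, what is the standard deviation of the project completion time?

te_Marketing push = (8 + 4·12 + 16)/6 = 72/6 = 12; σ²_Marketing push = ((16−8)/6)² = 1.778
te_Ticketing = (7 + 4·12 + 17)/6 = 72/6 = 12; σ²_Ticketing = ((17−7)/6)² = 2.778
te_Staff briefing = (2 + 4·3 + 10)/6 = 24/6 = 4; σ²_Staff briefing = ((10−2)/6)² = 1.778
te_Rehearsal = (3 + 4·7 + 11)/6 = 42/6 = 7; σ²_Rehearsal = ((11−3)/6)² = 1.778
te_Signage = (8 + 4·9 + 22)/6 = 66/6 = 11; σ²_Signage = ((22−8)/6)² = 5.444

Forward pass:
ES_Marketing push = 0; EF_Marketing push = 12
ES_Ticketing = 0; EF_Ticketing = 12
ES_Staff briefing = max(EF_Marketing push=12, EF_Ticketing=12) = 12; EF_Staff briefing = 12+4 = 16
ES_Rehearsal = 12; EF_Rehearsal = 12+7 = 19
ES_Signage = max(EF_Staff briefing=16, EF_Rehearsal=19) = 19; EF_Signage = 19+11 = 30
Expected project duration μ = 30 days. Critical path: Marketing push → Rehearsal → Signage.

Variance along critical path = 1.778 + 1.778 + 5.444 = 9.000
σ = √9.000 = 3.000 days

3.00 days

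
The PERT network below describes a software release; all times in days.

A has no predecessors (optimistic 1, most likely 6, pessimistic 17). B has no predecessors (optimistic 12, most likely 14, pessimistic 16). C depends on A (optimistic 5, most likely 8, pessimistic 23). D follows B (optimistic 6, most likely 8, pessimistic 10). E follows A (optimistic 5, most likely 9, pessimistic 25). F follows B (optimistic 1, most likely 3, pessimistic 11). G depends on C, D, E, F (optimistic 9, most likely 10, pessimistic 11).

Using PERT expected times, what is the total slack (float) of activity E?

4 days

te_A = (1 + 4·6 + 17)/6 = 42/6 = 7
te_B = (12 + 4·14 + 16)/6 = 84/6 = 14
te_C = (5 + 4·8 + 23)/6 = 60/6 = 10
te_D = (6 + 4·8 + 10)/6 = 48/6 = 8
te_E = (5 + 4·9 + 25)/6 = 66/6 = 11
te_F = (1 + 4·3 + 11)/6 = 24/6 = 4
te_G = (9 + 4·10 + 11)/6 = 60/6 = 10

Forward pass:
ES_A = 0; EF_A = 7
ES_B = 0; EF_B = 14
ES_C = 7; EF_C = 7+10 = 17
ES_D = 14; EF_D = 14+8 = 22
ES_E = 7; EF_E = 7+11 = 18
ES_F = 14; EF_F = 14+4 = 18
ES_G = max(EF_C=17, EF_D=22, EF_E=18, EF_F=18) = 22; EF_G = 22+10 = 32
Expected project duration μ = 32 days. Critical path: B → D → G.

Backward pass:
LF_G = 32; LS_G = 32−10 = 22
LF_F = LS_G = 22; LS_F = 22−4 = 18
LF_E = LS_G = 22; LS_E = 22−11 = 11
LF_D = LS_G = 22; LS_D = 22−8 = 14
LF_C = LS_G = 22; LS_C = 22−10 = 12
LF_B = min(LS_D=14, LS_F=18) = 14; LS_B = 14−14 = 0
LF_A = min(LS_C=12, LS_E=11) = 11; LS_A = 11−7 = 4
Slack_E = LS_E − ES_E = 11 − 7 = 4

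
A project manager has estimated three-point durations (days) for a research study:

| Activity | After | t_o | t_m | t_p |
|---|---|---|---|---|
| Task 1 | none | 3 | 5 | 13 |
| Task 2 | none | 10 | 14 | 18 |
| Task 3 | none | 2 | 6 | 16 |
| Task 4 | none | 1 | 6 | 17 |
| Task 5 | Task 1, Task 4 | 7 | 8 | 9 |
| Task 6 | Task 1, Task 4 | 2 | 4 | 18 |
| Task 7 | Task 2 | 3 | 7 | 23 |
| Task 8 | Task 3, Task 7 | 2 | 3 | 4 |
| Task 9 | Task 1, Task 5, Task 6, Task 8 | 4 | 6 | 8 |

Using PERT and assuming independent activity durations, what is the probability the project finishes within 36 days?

te_Task 1 = (3 + 4·5 + 13)/6 = 36/6 = 6; σ²_Task 1 = ((13−3)/6)² = 2.778
te_Task 2 = (10 + 4·14 + 18)/6 = 84/6 = 14; σ²_Task 2 = ((18−10)/6)² = 1.778
te_Task 3 = (2 + 4·6 + 16)/6 = 42/6 = 7; σ²_Task 3 = ((16−2)/6)² = 5.444
te_Task 4 = (1 + 4·6 + 17)/6 = 42/6 = 7; σ²_Task 4 = ((17−1)/6)² = 7.111
te_Task 5 = (7 + 4·8 + 9)/6 = 48/6 = 8; σ²_Task 5 = ((9−7)/6)² = 0.111
te_Task 6 = (2 + 4·4 + 18)/6 = 36/6 = 6; σ²_Task 6 = ((18−2)/6)² = 7.111
te_Task 7 = (3 + 4·7 + 23)/6 = 54/6 = 9; σ²_Task 7 = ((23−3)/6)² = 11.111
te_Task 8 = (2 + 4·3 + 4)/6 = 18/6 = 3; σ²_Task 8 = ((4−2)/6)² = 0.111
te_Task 9 = (4 + 4·6 + 8)/6 = 36/6 = 6; σ²_Task 9 = ((8−4)/6)² = 0.444

Forward pass:
ES_Task 1 = 0; EF_Task 1 = 6
ES_Task 2 = 0; EF_Task 2 = 14
ES_Task 3 = 0; EF_Task 3 = 7
ES_Task 4 = 0; EF_Task 4 = 7
ES_Task 5 = max(EF_Task 1=6, EF_Task 4=7) = 7; EF_Task 5 = 7+8 = 15
ES_Task 6 = max(EF_Task 1=6, EF_Task 4=7) = 7; EF_Task 6 = 7+6 = 13
ES_Task 7 = 14; EF_Task 7 = 14+9 = 23
ES_Task 8 = max(EF_Task 3=7, EF_Task 7=23) = 23; EF_Task 8 = 23+3 = 26
ES_Task 9 = max(EF_Task 1=6, EF_Task 5=15, EF_Task 6=13, EF_Task 8=26) = 26; EF_Task 9 = 26+6 = 32
Expected project duration μ = 32 days. Critical path: Task 2 → Task 7 → Task 8 → Task 9.

Variance along critical path = 1.778 + 11.111 + 0.111 + 0.444 = 13.444; σ = √13.444 = 3.667 days.
Z = (36 − 32) / 3.667 = 1.091
P(T ≤ 36) = Φ(1.091) ≈ 0.862

0.862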